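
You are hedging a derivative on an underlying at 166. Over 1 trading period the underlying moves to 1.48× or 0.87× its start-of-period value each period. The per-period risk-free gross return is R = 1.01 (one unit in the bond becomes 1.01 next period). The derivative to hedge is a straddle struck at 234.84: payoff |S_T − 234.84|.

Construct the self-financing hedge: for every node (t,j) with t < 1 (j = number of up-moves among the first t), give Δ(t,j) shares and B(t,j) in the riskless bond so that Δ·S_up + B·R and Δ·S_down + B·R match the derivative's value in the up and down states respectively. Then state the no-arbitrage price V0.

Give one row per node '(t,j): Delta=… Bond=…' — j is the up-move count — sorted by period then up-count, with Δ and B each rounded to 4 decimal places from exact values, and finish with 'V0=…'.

(0,0): Delta=-0.7859 Bond=201.9003
V0=71.4413

Since d<R<u, set p* = (R−d)/(u−d) = 0.2295; price each node as the discounted p*-expectation of its children.
Terminal payoffs: V(1,0)=90.4200, V(1,1)=10.8400
  t=0,j=0: stock 166.0000 → up 245.6800 (V=10.8400), down 144.4200 (V=90.4200). Price 71.4413; hedge Δ=-0.7859, bond B=201.9003.
Root portfolio cost Δ·166+B reproduces V0=71.4413.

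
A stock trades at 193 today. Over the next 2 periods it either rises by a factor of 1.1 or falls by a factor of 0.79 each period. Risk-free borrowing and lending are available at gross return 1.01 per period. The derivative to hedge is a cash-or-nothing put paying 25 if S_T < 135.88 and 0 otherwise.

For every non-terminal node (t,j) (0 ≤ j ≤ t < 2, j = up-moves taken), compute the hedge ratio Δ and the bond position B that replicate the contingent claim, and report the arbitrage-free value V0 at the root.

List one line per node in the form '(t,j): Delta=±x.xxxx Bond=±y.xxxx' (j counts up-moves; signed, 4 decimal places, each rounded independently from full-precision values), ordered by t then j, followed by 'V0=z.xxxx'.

(0,0): Delta=-0.1201 Bond=25.2470
(1,0): Delta=-0.5289 Bond=87.8314
(1,1): Delta=0.0000 Bond=0.0000
V0=2.0657

Risk-neutral probability p* = (R−d)/(u−d) = (1.01−0.79)/(1.1−0.79) = 0.7097.
Payoff layer (t=2): V(2,0)=25.0000, V(2,1)=0.0000, V(2,2)=0.0000
(1,0): S=152.4700. Δ = (V_up−V_dn)/(S_up−S_dn) = (0.0000−25.0000)/(167.7170−120.4513) = -0.5289. V = [p*·0.0000 + (1−p*)·25.0000]/1.01 = 7.1862. B = V − Δ·S = 87.8314.
(1,1): S=212.3000. Δ = (V_up−V_dn)/(S_up−S_dn) = (0.0000−0.0000)/(233.5300−167.7170) = 0.0000. V = [p*·0.0000 + (1−p*)·0.0000]/1.01 = 0.0000. B = V − Δ·S = 0.0000.
(0,0): S=193.0000. Δ = (V_up−V_dn)/(S_up−S_dn) = (0.0000−7.1862)/(212.3000−152.4700) = -0.1201. V = [p*·0.0000 + (1−p*)·7.1862]/1.01 = 2.0657. B = V − Δ·S = 25.2470.
The time-0 hedge costs 2.0657, which is the no-arbitrage price.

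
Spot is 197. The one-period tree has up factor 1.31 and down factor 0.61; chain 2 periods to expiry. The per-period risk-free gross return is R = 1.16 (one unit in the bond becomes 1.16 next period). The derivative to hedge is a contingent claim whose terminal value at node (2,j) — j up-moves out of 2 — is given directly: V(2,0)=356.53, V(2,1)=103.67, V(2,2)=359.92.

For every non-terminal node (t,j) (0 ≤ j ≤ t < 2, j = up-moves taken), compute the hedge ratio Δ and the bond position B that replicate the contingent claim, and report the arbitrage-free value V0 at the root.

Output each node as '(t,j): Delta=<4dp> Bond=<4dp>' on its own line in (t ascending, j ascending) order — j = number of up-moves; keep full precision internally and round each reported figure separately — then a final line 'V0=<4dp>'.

Since d<R<u, set p* = (R−d)/(u−d) = 0.7857; price each node as the discounted p*-expectation of its children.
Payoff layer (t=2): V(2,0)=356.5300, V(2,1)=103.6700, V(2,2)=359.9200
Node (1,0) S=120.1700: V=(p*·103.6700+(1−p*)·356.5300)/1.16=136.0813; Δ=(103.6700−356.5300)/(157.4227−73.3037)=-3.0060; B=V−Δ·S=497.3099
Node (1,1) S=258.0700: V=(p*·359.9200+(1−p*)·103.6700)/1.16=262.9390; Δ=(359.9200−103.6700)/(338.0717−157.4227)=1.4185; B=V−Δ·S=-103.1324
Node (0,0) S=197.0000: V=(p*·262.9390+(1−p*)·136.0813)/1.16=203.2373; Δ=(262.9390−136.0813)/(258.0700−120.1700)=0.9199; B=V−Δ·S=22.0119
Check: Δ(0,0)·S0 + B(0,0) = 203.2373 = V0.

(0,0): Delta=0.9199 Bond=22.0119
(1,0): Delta=-3.0060 Bond=497.3099
(1,1): Delta=1.4185 Bond=-103.1324
V0=203.2373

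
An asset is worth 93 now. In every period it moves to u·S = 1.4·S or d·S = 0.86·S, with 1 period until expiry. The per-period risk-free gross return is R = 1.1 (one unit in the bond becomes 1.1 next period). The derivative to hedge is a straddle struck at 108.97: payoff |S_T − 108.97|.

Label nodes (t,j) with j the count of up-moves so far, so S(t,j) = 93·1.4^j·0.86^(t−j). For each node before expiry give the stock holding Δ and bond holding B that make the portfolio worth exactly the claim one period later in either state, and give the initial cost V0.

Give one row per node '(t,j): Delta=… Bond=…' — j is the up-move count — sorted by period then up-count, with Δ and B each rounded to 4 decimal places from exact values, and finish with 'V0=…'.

Under the risk-neutral measure, an up-move has probability p* = (R−d)/(u−d) = 0.4444 and values discount at R = 1.1.
Payoff layer (t=1): V(1,0)=28.9900, V(1,1)=21.2300
  t=0,j=0: stock 93.0000 → up 130.2000 (V=21.2300), down 79.9800 (V=28.9900). Price 23.2192; hedge Δ=-0.1545, bond B=37.5896.
Each (Δ,B) replicates both successor values, so the strategy is self-financing and V0 is arbitrage-free.

(0,0): Delta=-0.1545 Bond=37.5896
V0=23.2192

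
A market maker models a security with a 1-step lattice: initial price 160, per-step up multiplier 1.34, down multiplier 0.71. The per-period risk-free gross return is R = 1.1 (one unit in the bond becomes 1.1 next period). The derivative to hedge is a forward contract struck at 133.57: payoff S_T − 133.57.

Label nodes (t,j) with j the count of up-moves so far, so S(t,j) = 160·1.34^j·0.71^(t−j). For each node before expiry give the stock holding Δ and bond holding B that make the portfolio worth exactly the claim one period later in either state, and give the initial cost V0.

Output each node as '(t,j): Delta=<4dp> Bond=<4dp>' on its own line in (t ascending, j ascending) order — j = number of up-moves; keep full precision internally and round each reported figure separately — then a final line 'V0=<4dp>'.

(0,0): Delta=1.0000 Bond=-121.4273
V0=38.5727

Since d<R<u, set p* = (R−d)/(u−d) = 0.6190; price each node as the discounted p*-expectation of its children.
Terminal payoffs: V(1,0)=-19.9700, V(1,1)=80.8300
(0,0): S=160.0000. Δ = (V_up−V_dn)/(S_up−S_dn) = (80.8300−-19.9700)/(214.4000−113.6000) = 1.0000. V = [p*·80.8300 + (1−p*)·-19.9700]/1.1 = 38.5727. B = V − Δ·S = -121.4273.
Root portfolio cost Δ·160+B reproduces V0=38.5727.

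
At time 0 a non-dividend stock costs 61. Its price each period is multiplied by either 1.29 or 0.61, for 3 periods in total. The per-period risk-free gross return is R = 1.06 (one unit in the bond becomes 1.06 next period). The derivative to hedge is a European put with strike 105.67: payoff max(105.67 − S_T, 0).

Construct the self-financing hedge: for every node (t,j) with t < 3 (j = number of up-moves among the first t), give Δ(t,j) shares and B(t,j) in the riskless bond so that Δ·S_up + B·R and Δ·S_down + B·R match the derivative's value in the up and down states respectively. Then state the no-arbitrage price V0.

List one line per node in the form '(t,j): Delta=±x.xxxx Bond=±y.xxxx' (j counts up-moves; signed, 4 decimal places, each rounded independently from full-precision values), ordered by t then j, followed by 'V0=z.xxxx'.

(0,0): Delta=-0.7625 Bond=80.3847
(1,0): Delta=-1.0000 Bond=94.0459
(1,1): Delta=-0.7051 Bond=80.6906
(2,0): Delta=-1.0000 Bond=99.6887
(2,1): Delta=-1.0000 Bond=99.6887
(2,2): Delta=-0.6338 Bond=78.2963
V0=33.8734

Risk-neutral probability p* = (R−d)/(u−d) = (1.06−0.61)/(1.29−0.61) = 0.6618.
Terminal payoffs: V(3,0)=91.8242, V(3,1)=76.3895, V(3,2)=43.7488, V(3,3)=0.0000
(2,0): S=22.6981. Δ = (V_up−V_dn)/(S_up−S_dn) = (76.3895−91.8242)/(29.2805−13.8458) = -1.0000. V = [p*·76.3895 + (1−p*)·91.8242]/1.06 = 76.9906. B = V − Δ·S = 99.6887.
(2,1): S=48.0009. Δ = (V_up−V_dn)/(S_up−S_dn) = (43.7488−76.3895)/(61.9212−29.2805) = -1.0000. V = [p*·43.7488 + (1−p*)·76.3895]/1.06 = 51.6878. B = V − Δ·S = 99.6887.
(2,2): S=101.5101. Δ = (V_up−V_dn)/(S_up−S_dn) = (0.0000−43.7488)/(130.9480−61.9212) = -0.6338. V = [p*·0.0000 + (1−p*)·43.7488]/1.06 = 13.9598. B = V − Δ·S = 78.2963.
(1,0): S=37.2100. Δ = (V_up−V_dn)/(S_up−S_dn) = (51.6878−76.9906)/(48.0009−22.6981) = -1.0000. V = [p*·51.6878 + (1−p*)·76.9906]/1.06 = 56.8359. B = V − Δ·S = 94.0459.
(1,1): S=78.6900. Δ = (V_up−V_dn)/(S_up−S_dn) = (13.9598−51.6878)/(101.5101−48.0009) = -0.7051. V = [p*·13.9598 + (1−p*)·51.6878]/1.06 = 25.2082. B = V − Δ·S = 80.6906.
(0,0): S=61.0000. Δ = (V_up−V_dn)/(S_up−S_dn) = (25.2082−56.8359)/(78.6900−37.2100) = -0.7625. V = [p*·25.2082 + (1−p*)·56.8359]/1.06 = 33.8734. B = V − Δ·S = 80.3847.
The time-0 hedge costs 33.8734, which is the no-arbitrage price.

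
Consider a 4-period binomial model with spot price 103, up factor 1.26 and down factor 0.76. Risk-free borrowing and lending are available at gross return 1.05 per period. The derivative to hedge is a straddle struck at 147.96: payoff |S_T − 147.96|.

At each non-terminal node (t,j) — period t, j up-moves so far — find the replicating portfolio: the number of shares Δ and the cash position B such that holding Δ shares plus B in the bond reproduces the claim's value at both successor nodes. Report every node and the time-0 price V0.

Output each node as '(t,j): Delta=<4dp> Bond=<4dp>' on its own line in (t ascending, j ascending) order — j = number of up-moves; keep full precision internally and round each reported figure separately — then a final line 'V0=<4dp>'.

Under the risk-neutral measure, an up-move has probability p* = (R−d)/(u−d) = 0.5800 and values discount at R = 1.05.
Terminal payoffs: V(4,0)=113.5970, V(4,1)=90.9897, V(4,2)=53.5092, V(4,3)=8.6294, V(4,4)=111.6488
(3,0): S=45.2145. Δ = (V_up−V_dn)/(S_up−S_dn) = (90.9897−113.5970)/(56.9703−34.3630) = -1.0000. V = [p*·90.9897 + (1−p*)·113.5970]/1.05 = 95.6998. B = V − Δ·S = 140.9143.
(3,1): S=74.9609. Δ = (V_up−V_dn)/(S_up−S_dn) = (53.5092−90.9897)/(94.4508−56.9703) = -1.0000. V = [p*·53.5092 + (1−p*)·90.9897]/1.05 = 65.9534. B = V − Δ·S = 140.9143.
(3,2): S=124.2773. Δ = (V_up−V_dn)/(S_up−S_dn) = (8.6294−53.5092)/(156.5894−94.4508) = -0.7223. V = [p*·8.6294 + (1−p*)·53.5092]/1.05 = 26.1704. B = V − Δ·S = 115.9300.
(3,3): S=206.0387. Δ = (V_up−V_dn)/(S_up−S_dn) = (111.6488−8.6294)/(259.6088−156.5894) = 1.0000. V = [p*·111.6488 + (1−p*)·8.6294]/1.05 = 65.1244. B = V − Δ·S = -140.9143.
(2,0): S=59.4928. Δ = (V_up−V_dn)/(S_up−S_dn) = (65.9534−95.6998)/(74.9609−45.2145) = -1.0000. V = [p*·65.9534 + (1−p*)·95.6998]/1.05 = 74.7113. B = V − Δ·S = 134.2041.
(2,1): S=98.6328. Δ = (V_up−V_dn)/(S_up−S_dn) = (26.1704−65.9534)/(124.2773−74.9609) = -0.8067. V = [p*·26.1704 + (1−p*)·65.9534]/1.05 = 40.8374. B = V − Δ·S = 120.4033.
(2,2): S=163.5228. Δ = (V_up−V_dn)/(S_up−S_dn) = (65.1244−26.1704)/(206.0387−124.2773) = 0.4764. V = [p*·65.1244 + (1−p*)·26.1704]/1.05 = 46.4417. B = V − Δ·S = -31.4664.
(1,0): S=78.2800. Δ = (V_up−V_dn)/(S_up−S_dn) = (40.8374−74.7113)/(98.6328−59.4928) = -0.8655. V = [p*·40.8374 + (1−p*)·74.7113]/1.05 = 52.4423. B = V − Δ·S = 120.1901.
(1,1): S=129.7800. Δ = (V_up−V_dn)/(S_up−S_dn) = (46.4417−40.8374)/(163.5228−98.6328) = 0.0864. V = [p*·46.4417 + (1−p*)·40.8374]/1.05 = 41.9885. B = V − Δ·S = 30.7799.
(0,0): S=103.0000. Δ = (V_up−V_dn)/(S_up−S_dn) = (41.9885−52.4423)/(129.7800−78.2800) = -0.2030. V = [p*·41.9885 + (1−p*)·52.4423]/1.05 = 44.1705. B = V − Δ·S = 65.0783.
The time-0 hedge costs 44.1705, which is the no-arbitrage price.

(0,0): Delta=-0.2030 Bond=65.0783
(1,0): Delta=-0.8655 Bond=120.1901
(1,1): Delta=0.0864 Bond=30.7799
(2,0): Delta=-1.0000 Bond=134.2041
(2,1): Delta=-0.8067 Bond=120.4033
(2,2): Delta=0.4764 Bond=-31.4664
(3,0): Delta=-1.0000 Bond=140.9143
(3,1): Delta=-1.0000 Bond=140.9143
(3,2): Delta=-0.7223 Bond=115.9300
(3,3): Delta=1.0000 Bond=-140.9143
V0=44.1705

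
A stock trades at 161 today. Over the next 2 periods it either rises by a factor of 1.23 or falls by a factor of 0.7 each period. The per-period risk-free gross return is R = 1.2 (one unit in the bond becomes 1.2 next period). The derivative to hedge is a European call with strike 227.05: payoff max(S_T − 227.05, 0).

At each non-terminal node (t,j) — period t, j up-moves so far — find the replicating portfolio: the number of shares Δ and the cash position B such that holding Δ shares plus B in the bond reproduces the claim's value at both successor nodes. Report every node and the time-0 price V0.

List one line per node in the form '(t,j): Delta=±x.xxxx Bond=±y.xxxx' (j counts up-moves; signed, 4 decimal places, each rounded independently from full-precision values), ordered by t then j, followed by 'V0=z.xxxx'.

(0,0): Delta=0.1523 Bond=-14.3003
(1,0): Delta=0.0000 Bond=0.0000
(1,1): Delta=0.1575 Bond=-18.1900
V0=10.2145

Risk-neutral probability p* = (R−d)/(u−d) = (1.2−0.7)/(1.23−0.7) = 0.9434.
At expiry t=2: V(2,0)=0.0000, V(2,1)=0.0000, V(2,2)=16.5269
Node (1,0) S=112.7000: V=(p*·0.0000+(1−p*)·0.0000)/1.2=0.0000; Δ=(0.0000−0.0000)/(138.6210−78.8900)=0.0000; B=V−Δ·S=0.0000
Node (1,1) S=198.0300: V=(p*·16.5269+(1−p*)·0.0000)/1.2=12.9928; Δ=(16.5269−0.0000)/(243.5769−138.6210)=0.1575; B=V−Δ·S=-18.1900
Node (0,0) S=161.0000: V=(p*·12.9928+(1−p*)·0.0000)/1.2=10.2145; Δ=(12.9928−0.0000)/(198.0300−112.7000)=0.1523; B=V−Δ·S=-14.3003
Root portfolio cost Δ·161+B reproduces V0=10.2145.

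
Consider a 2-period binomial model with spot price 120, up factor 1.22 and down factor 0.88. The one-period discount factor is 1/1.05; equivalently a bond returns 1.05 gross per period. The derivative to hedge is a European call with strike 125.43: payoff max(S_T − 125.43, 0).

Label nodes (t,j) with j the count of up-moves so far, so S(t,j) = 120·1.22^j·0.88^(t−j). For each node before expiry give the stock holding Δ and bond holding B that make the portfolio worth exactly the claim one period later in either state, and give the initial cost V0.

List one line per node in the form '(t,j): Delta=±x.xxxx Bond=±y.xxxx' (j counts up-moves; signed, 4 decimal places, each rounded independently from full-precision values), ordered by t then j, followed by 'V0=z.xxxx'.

Since d<R<u, set p* = (R−d)/(u−d) = 0.5000; price each node as the discounted p*-expectation of its children.
Terminal values V(2,·): V(2,0)=0.0000, V(2,1)=3.4020, V(2,2)=53.1780
Node (1,0) S=105.6000: V=(p*·3.4020+(1−p*)·0.0000)/1.05=1.6200; Δ=(3.4020−0.0000)/(128.8320−92.9280)=0.0948; B=V−Δ·S=-8.3859
Node (1,1) S=146.4000: V=(p*·53.1780+(1−p*)·3.4020)/1.05=26.9429; Δ=(53.1780−3.4020)/(178.6080−128.8320)=1.0000; B=V−Δ·S=-119.4571
Node (0,0) S=120.0000: V=(p*·26.9429+(1−p*)·1.6200)/1.05=13.6014; Δ=(26.9429−1.6200)/(146.4000−105.6000)=0.6207; B=V−Δ·S=-60.8776
The time-0 hedge costs 13.6014, which is the no-arbitrage price.

(0,0): Delta=0.6207 Bond=-60.8776
(1,0): Delta=0.0948 Bond=-8.3859
(1,1): Delta=1.0000 Bond=-119.4571
V0=13.6014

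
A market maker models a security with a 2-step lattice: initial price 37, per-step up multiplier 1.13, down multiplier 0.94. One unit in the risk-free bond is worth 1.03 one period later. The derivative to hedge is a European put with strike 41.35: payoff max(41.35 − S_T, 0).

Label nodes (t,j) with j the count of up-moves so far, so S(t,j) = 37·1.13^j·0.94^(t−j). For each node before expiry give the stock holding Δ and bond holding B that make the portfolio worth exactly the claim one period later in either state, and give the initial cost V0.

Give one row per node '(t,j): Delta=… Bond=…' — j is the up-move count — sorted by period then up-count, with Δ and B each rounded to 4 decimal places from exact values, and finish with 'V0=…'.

The replicating-portfolio and risk-neutral prices coincide; use p* = (1.03−0.94)/(1.13−0.94) = 0.4737 for the latter.
Terminal payoffs: V(2,0)=8.6568, V(2,1)=2.0486, V(2,2)=0.0000
  t=1,j=0: stock 34.7800 → up 39.3014 (V=2.0486), down 32.6932 (V=8.6568). Price 5.3656; hedge Δ=-1.0000, bond B=40.1456.
  t=1,j=1: stock 41.8100 → up 47.2453 (V=0.0000), down 39.3014 (V=2.0486). Price 1.0468; hedge Δ=-0.2579, bond B=11.8289.
  t=0,j=0: stock 37.0000 → up 41.8100 (V=1.0468), down 34.7800 (V=5.3656). Price 3.2232; hedge Δ=-0.6143, bond B=25.9538.
Each (Δ,B) replicates both successor values, so the strategy is self-financing and V0 is arbitrage-free.

(0,0): Delta=-0.6143 Bond=25.9538
(1,0): Delta=-1.0000 Bond=40.1456
(1,1): Delta=-0.2579 Bond=11.8289
V0=3.2232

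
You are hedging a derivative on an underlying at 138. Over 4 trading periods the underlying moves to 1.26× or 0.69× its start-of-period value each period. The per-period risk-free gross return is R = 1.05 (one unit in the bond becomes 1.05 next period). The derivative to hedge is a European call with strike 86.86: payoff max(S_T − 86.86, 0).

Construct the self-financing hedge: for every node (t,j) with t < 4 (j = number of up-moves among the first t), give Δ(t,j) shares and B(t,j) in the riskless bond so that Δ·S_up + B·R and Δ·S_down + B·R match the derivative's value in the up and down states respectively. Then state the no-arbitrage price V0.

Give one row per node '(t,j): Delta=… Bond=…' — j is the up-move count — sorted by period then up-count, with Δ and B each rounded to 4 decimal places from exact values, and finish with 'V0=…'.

(0,0): Delta=0.9018 Bond=-53.9773
(1,0): Delta=0.7101 Bond=-38.4210
(1,1): Delta=0.9631 Bond=-67.3249
(2,0): Delta=0.2802 Bond=-12.0997
(2,1): Delta=0.8474 Bond=-56.8168
(2,2): Delta=1.0000 Bond=-78.7846
(3,0): Delta=0.0000 Bond=0.0000
(3,1): Delta=0.3698 Bond=-20.1157
(3,2): Delta=1.0000 Bond=-82.7238
(3,3): Delta=1.0000 Bond=-82.7238
V0=70.4734

Since d<R<u, set p* = (R−d)/(u−d) = 0.6316; price each node as the discounted p*-expectation of its children.
At expiry t=4: V(4,0)=0.0000, V(4,1)=0.0000, V(4,2)=17.4482, V(4,3)=103.6158, V(4,4)=260.9654
  t=3,j=0: stock 45.3342 → up 57.1211 (V=0.0000), down 31.2806 (V=0.0000). Price 0.0000; hedge Δ=0.0000, bond B=0.0000.
  t=3,j=1: stock 82.7843 → up 104.3082 (V=17.4482), down 57.1211 (V=0.0000). Price 10.4951; hedge Δ=0.3698, bond B=-20.1157.
  t=3,j=2: stock 151.1713 → up 190.4758 (V=103.6158), down 104.3082 (V=17.4482). Price 68.4475; hedge Δ=1.0000, bond B=-82.7238.
  t=3,j=3: stock 276.0519 → up 347.8254 (V=260.9654), down 190.4758 (V=103.6158). Price 193.3281; hedge Δ=1.0000, bond B=-82.7238.
  t=2,j=0: stock 65.7018 → up 82.7843 (V=10.4951), down 45.3342 (V=0.0000). Price 6.3129; hedge Δ=0.2802, bond B=-12.0997.
  t=2,j=1: stock 119.9772 → up 151.1713 (V=68.4475), down 82.7843 (V=10.4951). Price 44.8539; hedge Δ=0.8474, bond B=-56.8168.
  t=2,j=2: stock 219.0888 → up 276.0519 (V=193.3281), down 151.1713 (V=68.4475). Price 140.3042; hedge Δ=1.0000, bond B=-78.7846.
  t=1,j=0: stock 95.2200 → up 119.9772 (V=44.8539), down 65.7018 (V=6.3129). Price 29.1948; hedge Δ=0.7101, bond B=-38.4210.
  t=1,j=1: stock 173.8800 → up 219.0888 (V=140.3042), down 119.9772 (V=44.8539). Price 100.1317; hedge Δ=0.9631, bond B=-67.3249.
  t=0,j=0: stock 138.0000 → up 173.8800 (V=100.1317), down 95.2200 (V=29.1948). Price 70.4734; hedge Δ=0.9018, bond B=-53.9773.
Self-financing check: at every node Δ·S+B equals the discounted successor values.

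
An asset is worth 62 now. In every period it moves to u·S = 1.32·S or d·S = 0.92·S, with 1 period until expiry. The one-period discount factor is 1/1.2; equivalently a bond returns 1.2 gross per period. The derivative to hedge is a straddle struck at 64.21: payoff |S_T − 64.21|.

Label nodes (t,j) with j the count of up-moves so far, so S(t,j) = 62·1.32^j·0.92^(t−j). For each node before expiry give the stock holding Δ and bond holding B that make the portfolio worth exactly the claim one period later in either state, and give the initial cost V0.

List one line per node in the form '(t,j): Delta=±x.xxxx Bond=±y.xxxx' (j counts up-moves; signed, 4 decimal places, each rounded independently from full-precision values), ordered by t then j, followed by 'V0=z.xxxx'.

(0,0): Delta=0.4218 Bond=-14.0733
V0=12.0767

Under the risk-neutral measure, an up-move has probability p* = (R−d)/(u−d) = 0.7000 and values discount at R = 1.2.
Terminal payoffs: V(1,0)=7.1700, V(1,1)=17.6300
  t=0,j=0: stock 62.0000 → up 81.8400 (V=17.6300), down 57.0400 (V=7.1700). Price 12.0767; hedge Δ=0.4218, bond B=-14.0733.
Root portfolio cost Δ·62+B reproduces V0=12.0767.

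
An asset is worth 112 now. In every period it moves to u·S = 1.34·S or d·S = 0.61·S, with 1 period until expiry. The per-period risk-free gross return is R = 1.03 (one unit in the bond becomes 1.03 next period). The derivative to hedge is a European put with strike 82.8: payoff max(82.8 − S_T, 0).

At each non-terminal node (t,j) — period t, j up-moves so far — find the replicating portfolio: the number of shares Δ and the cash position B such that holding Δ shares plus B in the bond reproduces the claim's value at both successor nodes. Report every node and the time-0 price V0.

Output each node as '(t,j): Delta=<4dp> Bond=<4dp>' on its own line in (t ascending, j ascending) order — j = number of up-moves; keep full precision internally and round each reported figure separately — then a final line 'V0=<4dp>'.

(0,0): Delta=-0.1771 Bond=25.8056
V0=5.9699

Risk-neutral probability p* = (R−d)/(u−d) = (1.03−0.61)/(1.34−0.61) = 0.5753.
Payoff layer (t=1): V(1,0)=14.4800, V(1,1)=0.0000
  t=0,j=0: stock 112.0000 → up 150.0800 (V=0.0000), down 68.3200 (V=14.4800). Price 5.9699; hedge Δ=-0.1771, bond B=25.8056.
The time-0 hedge costs 5.9699, which is the no-arbitrage price.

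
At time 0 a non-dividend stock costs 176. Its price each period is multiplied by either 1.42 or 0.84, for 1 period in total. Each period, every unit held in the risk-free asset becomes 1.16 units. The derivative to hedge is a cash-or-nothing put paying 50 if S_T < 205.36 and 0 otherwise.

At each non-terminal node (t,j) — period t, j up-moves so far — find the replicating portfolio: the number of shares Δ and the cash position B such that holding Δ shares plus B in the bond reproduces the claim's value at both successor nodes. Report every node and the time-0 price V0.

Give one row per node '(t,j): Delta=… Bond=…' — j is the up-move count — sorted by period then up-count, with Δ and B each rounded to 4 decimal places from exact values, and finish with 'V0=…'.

(0,0): Delta=-0.4898 Bond=105.5291
V0=19.3222

Since d<R<u, set p* = (R−d)/(u−d) = 0.5517; price each node as the discounted p*-expectation of its children.
Terminal payoffs: V(1,0)=50.0000, V(1,1)=0.0000
(0,0): S=176.0000. Δ = (V_up−V_dn)/(S_up−S_dn) = (0.0000−50.0000)/(249.9200−147.8400) = -0.4898. V = [p*·0.0000 + (1−p*)·50.0000]/1.16 = 19.3222. B = V − Δ·S = 105.5291.
Self-financing check: at every node Δ·S+B equals the discounted successor values.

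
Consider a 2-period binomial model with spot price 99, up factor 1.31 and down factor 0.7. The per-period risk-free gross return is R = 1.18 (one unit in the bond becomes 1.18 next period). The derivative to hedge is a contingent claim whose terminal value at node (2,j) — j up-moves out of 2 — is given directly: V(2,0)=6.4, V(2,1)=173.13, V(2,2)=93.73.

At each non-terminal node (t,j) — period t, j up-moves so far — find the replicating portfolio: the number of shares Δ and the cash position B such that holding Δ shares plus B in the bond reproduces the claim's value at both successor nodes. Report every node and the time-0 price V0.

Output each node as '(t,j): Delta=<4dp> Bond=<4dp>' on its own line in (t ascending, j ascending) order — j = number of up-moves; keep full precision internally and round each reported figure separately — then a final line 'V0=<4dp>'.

Since d<R<u, set p* = (R−d)/(u−d) = 0.7869; price each node as the discounted p*-expectation of its children.
Payoff layer (t=2): V(2,0)=6.4000, V(2,1)=173.1300, V(2,2)=93.7300
(1,0): S=69.3000. Δ = (V_up−V_dn)/(S_up−S_dn) = (173.1300−6.4000)/(90.7830−48.5100) = 3.9441. V = [p*·173.1300 + (1−p*)·6.4000]/1.18 = 116.6079. B = V − Δ·S = -156.7199.
(1,1): S=129.6900. Δ = (V_up−V_dn)/(S_up−S_dn) = (93.7300−173.1300)/(169.8939−90.7830) = -1.0037. V = [p*·93.7300 + (1−p*)·173.1300]/1.18 = 93.7723. B = V − Δ·S = 223.9362.
(0,0): S=99.0000. Δ = (V_up−V_dn)/(S_up−S_dn) = (93.7723−116.6079)/(129.6900−69.3000) = -0.3781. V = [p*·93.7723 + (1−p*)·116.6079]/1.18 = 83.5923. B = V − Δ·S = 121.0278.
Each (Δ,B) replicates both successor values, so the strategy is self-financing and V0 is arbitrage-free.

(0,0): Delta=-0.3781 Bond=121.0278
(1,0): Delta=3.9441 Bond=-156.7199
(1,1): Delta=-1.0037 Bond=223.9362
V0=83.5923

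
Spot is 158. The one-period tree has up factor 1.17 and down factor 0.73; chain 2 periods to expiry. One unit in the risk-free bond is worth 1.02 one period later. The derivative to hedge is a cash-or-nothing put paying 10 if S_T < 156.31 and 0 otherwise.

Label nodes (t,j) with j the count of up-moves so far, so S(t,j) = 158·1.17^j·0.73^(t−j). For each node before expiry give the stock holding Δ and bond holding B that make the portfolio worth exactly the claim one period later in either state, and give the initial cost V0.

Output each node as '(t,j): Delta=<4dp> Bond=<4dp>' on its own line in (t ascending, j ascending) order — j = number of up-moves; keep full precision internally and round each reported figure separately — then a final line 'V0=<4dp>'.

(0,0): Delta=-0.0929 Bond=20.1220
(1,0): Delta=0.0000 Bond=9.8039
(1,1): Delta=-0.1229 Bond=26.0695
V0=5.4364

Risk-neutral probability p* = (R−d)/(u−d) = (1.02−0.73)/(1.17−0.73) = 0.6591.
Payoff layer (t=2): V(2,0)=10.0000, V(2,1)=10.0000, V(2,2)=0.0000
Node (1,0) S=115.3400: V=(p*·10.0000+(1−p*)·10.0000)/1.02=9.8039; Δ=(10.0000−10.0000)/(134.9478−84.1982)=0.0000; B=V−Δ·S=9.8039
Node (1,1) S=184.8600: V=(p*·0.0000+(1−p*)·10.0000)/1.02=3.3422; Δ=(0.0000−10.0000)/(216.2862−134.9478)=-0.1229; B=V−Δ·S=26.0695
Node (0,0) S=158.0000: V=(p*·3.3422+(1−p*)·9.8039)/1.02=5.4364; Δ=(3.3422−9.8039)/(184.8600−115.3400)=-0.0929; B=V−Δ·S=20.1220
Root portfolio cost Δ·158+B reproduces V0=5.4364.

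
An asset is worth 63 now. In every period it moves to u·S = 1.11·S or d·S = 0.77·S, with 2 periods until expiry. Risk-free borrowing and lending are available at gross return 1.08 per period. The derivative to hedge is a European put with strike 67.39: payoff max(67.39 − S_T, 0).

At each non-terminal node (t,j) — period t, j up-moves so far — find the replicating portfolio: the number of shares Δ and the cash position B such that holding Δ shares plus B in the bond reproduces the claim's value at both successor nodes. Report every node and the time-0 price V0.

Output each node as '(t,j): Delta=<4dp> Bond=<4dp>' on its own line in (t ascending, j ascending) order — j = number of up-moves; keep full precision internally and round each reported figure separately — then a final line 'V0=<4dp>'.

(0,0): Delta=-0.5967 Bond=39.6618
(1,0): Delta=-1.0000 Bond=62.3981
(1,1): Delta=-0.5696 Bond=40.9415
V0=2.0688

No-arbitrage ⇒ martingale measure with p* = (R−d)/(u−d) = 0.9118.
At expiry t=2: V(2,0)=30.0373, V(2,1)=13.5439, V(2,2)=0.0000
Node (1,0) S=48.5100: V=(p*·13.5439+(1−p*)·30.0373)/1.08=13.8881; Δ=(13.5439−30.0373)/(53.8461−37.3527)=-1.0000; B=V−Δ·S=62.3981
Node (1,1) S=69.9300: V=(p*·0.0000+(1−p*)·13.5439)/1.08=1.1065; Δ=(0.0000−13.5439)/(77.6223−53.8461)=-0.5696; B=V−Δ·S=40.9415
Node (0,0) S=63.0000: V=(p*·1.1065+(1−p*)·13.8881)/1.08=2.0688; Δ=(1.1065−13.8881)/(69.9300−48.5100)=-0.5967; B=V−Δ·S=39.6618
Self-financing check: at every node Δ·S+B equals the discounted successor values.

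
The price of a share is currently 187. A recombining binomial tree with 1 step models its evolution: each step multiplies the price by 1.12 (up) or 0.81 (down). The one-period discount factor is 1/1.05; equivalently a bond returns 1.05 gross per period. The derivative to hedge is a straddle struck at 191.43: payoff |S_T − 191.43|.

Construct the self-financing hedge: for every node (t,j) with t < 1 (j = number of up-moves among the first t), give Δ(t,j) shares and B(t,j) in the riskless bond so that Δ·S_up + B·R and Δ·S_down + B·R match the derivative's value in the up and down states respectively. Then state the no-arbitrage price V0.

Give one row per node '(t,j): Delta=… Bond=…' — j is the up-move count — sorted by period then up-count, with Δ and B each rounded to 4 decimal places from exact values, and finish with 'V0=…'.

No-arbitrage ⇒ martingale measure with p* = (R−d)/(u−d) = 0.7742.
Terminal payoffs: V(1,0)=39.9600, V(1,1)=18.0100
  t=0,j=0: stock 187.0000 → up 209.4400 (V=18.0100), down 151.4700 (V=39.9600). Price 21.8728; hedge Δ=-0.3786, bond B=92.6793.
Check: Δ(0,0)·S0 + B(0,0) = 21.8728 = V0.

(0,0): Delta=-0.3786 Bond=92.6793
V0=21.8728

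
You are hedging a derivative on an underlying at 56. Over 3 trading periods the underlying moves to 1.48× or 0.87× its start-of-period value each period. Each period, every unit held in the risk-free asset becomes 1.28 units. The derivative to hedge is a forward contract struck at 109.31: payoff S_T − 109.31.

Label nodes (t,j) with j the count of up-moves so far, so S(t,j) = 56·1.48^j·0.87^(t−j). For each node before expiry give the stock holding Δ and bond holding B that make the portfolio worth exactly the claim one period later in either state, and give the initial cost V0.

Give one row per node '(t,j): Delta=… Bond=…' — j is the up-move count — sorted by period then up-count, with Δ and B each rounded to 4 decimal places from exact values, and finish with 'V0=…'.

(0,0): Delta=1.0000 Bond=-52.1231
(1,0): Delta=1.0000 Bond=-66.7175
(1,1): Delta=1.0000 Bond=-66.7175
(2,0): Delta=1.0000 Bond=-85.3984
(2,1): Delta=1.0000 Bond=-85.3984
(2,2): Delta=1.0000 Bond=-85.3984
V0=3.8769

The replicating-portfolio and risk-neutral prices coincide; use p* = (1.28−0.87)/(1.48−0.87) = 0.6721 for the latter.
Payoff layer (t=3): V(3,0)=-72.4338, V(3,1)=-46.5781, V(3,2)=-2.5937, V(3,3)=72.2304
(2,0): S=42.3864. Δ = (V_up−V_dn)/(S_up−S_dn) = (-46.5781−-72.4338)/(62.7319−36.8762) = 1.0000. V = [p*·-46.5781 + (1−p*)·-72.4338]/1.28 = -43.0120. B = V − Δ·S = -85.3984.
(2,1): S=72.1056. Δ = (V_up−V_dn)/(S_up−S_dn) = (-2.5937−-46.5781)/(106.7163−62.7319) = 1.0000. V = [p*·-2.5937 + (1−p*)·-46.5781]/1.28 = -13.2928. B = V − Δ·S = -85.3984.
(2,2): S=122.6624. Δ = (V_up−V_dn)/(S_up−S_dn) = (72.2304−-2.5937)/(181.5404−106.7163) = 1.0000. V = [p*·72.2304 + (1−p*)·-2.5937]/1.28 = 37.2640. B = V − Δ·S = -85.3984.
(1,0): S=48.7200. Δ = (V_up−V_dn)/(S_up−S_dn) = (-13.2928−-43.0120)/(72.1056−42.3864) = 1.0000. V = [p*·-13.2928 + (1−p*)·-43.0120]/1.28 = -17.9975. B = V − Δ·S = -66.7175.
(1,1): S=82.8800. Δ = (V_up−V_dn)/(S_up−S_dn) = (37.2640−-13.2928)/(122.6624−72.1056) = 1.0000. V = [p*·37.2640 + (1−p*)·-13.2928]/1.28 = 16.1625. B = V − Δ·S = -66.7175.
(0,0): S=56.0000. Δ = (V_up−V_dn)/(S_up−S_dn) = (16.1625−-17.9975)/(82.8800−48.7200) = 1.0000. V = [p*·16.1625 + (1−p*)·-17.9975]/1.28 = 3.8769. B = V − Δ·S = -52.1231.
The time-0 hedge costs 3.8769, which is the no-arbitrage price.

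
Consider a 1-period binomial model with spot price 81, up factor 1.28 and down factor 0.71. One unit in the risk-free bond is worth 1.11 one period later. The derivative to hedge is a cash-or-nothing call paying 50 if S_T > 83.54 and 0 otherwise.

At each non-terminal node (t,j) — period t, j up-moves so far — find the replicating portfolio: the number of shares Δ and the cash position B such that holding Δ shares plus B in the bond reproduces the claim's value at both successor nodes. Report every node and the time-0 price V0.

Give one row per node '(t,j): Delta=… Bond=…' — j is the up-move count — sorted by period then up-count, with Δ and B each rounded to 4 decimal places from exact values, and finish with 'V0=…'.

Under the risk-neutral measure, an up-move has probability p* = (R−d)/(u−d) = 0.7018 and values discount at R = 1.11.
Terminal payoffs: V(1,0)=0.0000, V(1,1)=50.0000
  t=0,j=0: stock 81.0000 → up 103.6800 (V=50.0000), down 57.5100 (V=0.0000). Price 31.6106; hedge Δ=1.0830, bond B=-56.1087.
Self-financing check: at every node Δ·S+B equals the discounted successor values.

(0,0): Delta=1.0830 Bond=-56.1087
V0=31.6106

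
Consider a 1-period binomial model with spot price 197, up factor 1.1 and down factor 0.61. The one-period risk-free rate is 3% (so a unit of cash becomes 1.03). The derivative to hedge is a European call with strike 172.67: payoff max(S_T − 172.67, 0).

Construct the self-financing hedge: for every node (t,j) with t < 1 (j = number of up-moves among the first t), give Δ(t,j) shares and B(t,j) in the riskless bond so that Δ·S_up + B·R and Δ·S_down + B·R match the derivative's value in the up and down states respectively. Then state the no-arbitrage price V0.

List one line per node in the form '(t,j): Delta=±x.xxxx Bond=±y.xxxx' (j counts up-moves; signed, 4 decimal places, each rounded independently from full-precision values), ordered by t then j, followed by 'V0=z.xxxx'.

Risk-neutral probability p* = (R−d)/(u−d) = (1.03−0.61)/(1.1−0.61) = 0.8571.
Terminal values V(1,·): V(1,0)=0.0000, V(1,1)=44.0300
  t=0,j=0: stock 197.0000 → up 216.7000 (V=44.0300), down 120.1700 (V=0.0000). Price 36.6408; hedge Δ=0.4561, bond B=-53.2164.
Each (Δ,B) replicates both successor values, so the strategy is self-financing and V0 is arbitrage-free.

(0,0): Delta=0.4561 Bond=-53.2164
V0=36.6408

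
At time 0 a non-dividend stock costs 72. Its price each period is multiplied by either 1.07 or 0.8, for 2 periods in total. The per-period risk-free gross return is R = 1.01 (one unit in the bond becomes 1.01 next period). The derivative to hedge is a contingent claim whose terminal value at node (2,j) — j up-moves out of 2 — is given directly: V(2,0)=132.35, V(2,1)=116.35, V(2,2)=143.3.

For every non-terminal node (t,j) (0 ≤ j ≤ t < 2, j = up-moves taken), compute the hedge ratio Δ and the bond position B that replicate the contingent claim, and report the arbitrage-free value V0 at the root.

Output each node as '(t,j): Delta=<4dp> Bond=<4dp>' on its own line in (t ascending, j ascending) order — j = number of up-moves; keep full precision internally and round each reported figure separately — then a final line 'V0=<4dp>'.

(0,0): Delta=0.8865 Bond=66.9871
(1,0): Delta=-1.0288 Bond=177.9776
(1,1): Delta=1.2956 Bond=36.1368
V0=130.8139

Risk-neutral probability p* = (R−d)/(u−d) = (1.01−0.8)/(1.07−0.8) = 0.7778.
At expiry t=2: V(2,0)=132.3500, V(2,1)=116.3500, V(2,2)=143.3000
  t=1,j=0: stock 57.6000 → up 61.6320 (V=116.3500), down 46.0800 (V=132.3500). Price 118.7184; hedge Δ=-1.0288, bond B=177.9776.
  t=1,j=1: stock 77.0400 → up 82.4328 (V=143.3000), down 61.6320 (V=116.3500). Price 135.9516; hedge Δ=1.2956, bond B=36.1368.
  t=0,j=0: stock 72.0000 → up 77.0400 (V=135.9516), down 57.6000 (V=118.7184). Price 130.8139; hedge Δ=0.8865, bond B=66.9871.
Root portfolio cost Δ·72+B reproduces V0=130.8139.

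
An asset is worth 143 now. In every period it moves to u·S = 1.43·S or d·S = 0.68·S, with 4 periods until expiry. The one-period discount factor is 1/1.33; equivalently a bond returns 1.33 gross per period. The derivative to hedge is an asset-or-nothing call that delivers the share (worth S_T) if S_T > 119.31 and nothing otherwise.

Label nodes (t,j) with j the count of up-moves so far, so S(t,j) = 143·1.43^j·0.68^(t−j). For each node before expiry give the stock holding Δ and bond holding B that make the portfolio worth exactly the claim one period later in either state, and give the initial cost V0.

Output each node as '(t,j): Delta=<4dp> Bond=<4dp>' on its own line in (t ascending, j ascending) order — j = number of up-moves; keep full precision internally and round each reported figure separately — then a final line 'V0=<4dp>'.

(0,0): Delta=1.0115 Bond=-1.8110
(1,0): Delta=1.1105 Bond=-12.0431
(1,1): Delta=1.0042 Bond=-0.9264
(2,0): Delta=1.7767 Bond=-60.0651
(2,1): Delta=1.0618 Bond=-9.2408
(2,2): Delta=1.0000 Bond=0.0000
(3,0): Delta=0.0000 Bond=0.0000
(3,1): Delta=1.9067 Bond=-92.1769
(3,2): Delta=1.0000 Bond=0.0000
(3,3): Delta=1.0000 Bond=0.0000
V0=142.8281

Since d<R<u, set p* = (R−d)/(u−d) = 0.8667; price each node as the discounted p*-expectation of its children.
Terminal payoffs: V(4,0)=0.0000, V(4,1)=0.0000, V(4,2)=135.2153, V(4,3)=284.3499, V(4,4)=597.9711
(3,0): S=44.9638. Δ = (V_up−V_dn)/(S_up−S_dn) = (0.0000−0.0000)/(64.2982−30.5754) = 0.0000. V = [p*·0.0000 + (1−p*)·0.0000]/1.33 = 0.0000. B = V − Δ·S = 0.0000.
(3,1): S=94.5562. Δ = (V_up−V_dn)/(S_up−S_dn) = (135.2153−0.0000)/(135.2153−64.2982) = 1.9067. V = [p*·135.2153 + (1−p*)·0.0000]/1.33 = 88.1102. B = V − Δ·S = -92.1769.
(3,2): S=198.8461. Δ = (V_up−V_dn)/(S_up−S_dn) = (284.3499−135.2153)/(284.3499−135.2153) = 1.0000. V = [p*·284.3499 + (1−p*)·135.2153]/1.33 = 198.8461. B = V − Δ·S = 0.0000.
(3,3): S=418.1616. Δ = (V_up−V_dn)/(S_up−S_dn) = (597.9711−284.3499)/(597.9711−284.3499) = 1.0000. V = [p*·597.9711 + (1−p*)·284.3499]/1.33 = 418.1616. B = V − Δ·S = 0.0000.
(2,0): S=66.1232. Δ = (V_up−V_dn)/(S_up−S_dn) = (88.1102−0.0000)/(94.5562−44.9638) = 1.7767. V = [p*·88.1102 + (1−p*)·0.0000]/1.33 = 57.4152. B = V − Δ·S = -60.0651.
(2,1): S=139.0532. Δ = (V_up−V_dn)/(S_up−S_dn) = (198.8461−88.1102)/(198.8461−94.5562) = 1.0618. V = [p*·198.8461 + (1−p*)·88.1102]/1.33 = 138.4070. B = V − Δ·S = -9.2408.
(2,2): S=292.4207. Δ = (V_up−V_dn)/(S_up−S_dn) = (418.1616−198.8461)/(418.1616−198.8461) = 1.0000. V = [p*·418.1616 + (1−p*)·198.8461]/1.33 = 292.4207. B = V − Δ·S = 0.0000.
(1,0): S=97.2400. Δ = (V_up−V_dn)/(S_up−S_dn) = (138.4070−57.4152)/(139.0532−66.1232) = 1.1105. V = [p*·138.4070 + (1−p*)·57.4152]/1.33 = 95.9459. B = V − Δ·S = -12.0431.
(1,1): S=204.4900. Δ = (V_up−V_dn)/(S_up−S_dn) = (292.4207−138.4070)/(292.4207−139.0532) = 1.0042. V = [p*·292.4207 + (1−p*)·138.4070]/1.33 = 204.4252. B = V − Δ·S = -0.9264.
(0,0): S=143.0000. Δ = (V_up−V_dn)/(S_up−S_dn) = (204.4252−95.9459)/(204.4900−97.2400) = 1.0115. V = [p*·204.4252 + (1−p*)·95.9459]/1.33 = 142.8281. B = V − Δ·S = -1.8110.
The time-0 hedge costs 142.8281, which is the no-arbitrage price.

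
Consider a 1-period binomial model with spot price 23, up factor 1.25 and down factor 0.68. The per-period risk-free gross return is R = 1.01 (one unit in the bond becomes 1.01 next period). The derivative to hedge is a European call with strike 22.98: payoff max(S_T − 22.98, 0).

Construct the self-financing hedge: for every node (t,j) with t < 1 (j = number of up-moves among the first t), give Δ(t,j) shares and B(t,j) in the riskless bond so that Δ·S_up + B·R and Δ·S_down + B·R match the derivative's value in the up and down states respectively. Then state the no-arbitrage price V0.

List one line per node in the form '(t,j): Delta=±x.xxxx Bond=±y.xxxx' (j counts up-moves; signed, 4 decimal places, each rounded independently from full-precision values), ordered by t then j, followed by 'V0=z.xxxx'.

Under the risk-neutral measure, an up-move has probability p* = (R−d)/(u−d) = 0.5789 and values discount at R = 1.01.
Terminal payoffs: V(1,0)=0.0000, V(1,1)=5.7700
Node (0,0) S=23.0000: V=(p*·5.7700+(1−p*)·0.0000)/1.01=3.3075; Δ=(5.7700−0.0000)/(28.7500−15.6400)=0.4401; B=V−Δ·S=-6.8154
Self-financing check: at every node Δ·S+B equals the discounted successor values.

(0,0): Delta=0.4401 Bond=-6.8154
V0=3.3075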